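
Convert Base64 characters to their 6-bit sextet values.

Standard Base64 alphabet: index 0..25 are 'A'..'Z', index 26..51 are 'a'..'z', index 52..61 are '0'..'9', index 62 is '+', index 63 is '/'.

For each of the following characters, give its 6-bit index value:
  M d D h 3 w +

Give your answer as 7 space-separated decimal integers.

'M': A..Z range, ord('M') − ord('A') = 12
'd': a..z range, 26 + ord('d') − ord('a') = 29
'D': A..Z range, ord('D') − ord('A') = 3
'h': a..z range, 26 + ord('h') − ord('a') = 33
'3': 0..9 range, 52 + ord('3') − ord('0') = 55
'w': a..z range, 26 + ord('w') − ord('a') = 48
'+': index 62

Answer: 12 29 3 33 55 48 62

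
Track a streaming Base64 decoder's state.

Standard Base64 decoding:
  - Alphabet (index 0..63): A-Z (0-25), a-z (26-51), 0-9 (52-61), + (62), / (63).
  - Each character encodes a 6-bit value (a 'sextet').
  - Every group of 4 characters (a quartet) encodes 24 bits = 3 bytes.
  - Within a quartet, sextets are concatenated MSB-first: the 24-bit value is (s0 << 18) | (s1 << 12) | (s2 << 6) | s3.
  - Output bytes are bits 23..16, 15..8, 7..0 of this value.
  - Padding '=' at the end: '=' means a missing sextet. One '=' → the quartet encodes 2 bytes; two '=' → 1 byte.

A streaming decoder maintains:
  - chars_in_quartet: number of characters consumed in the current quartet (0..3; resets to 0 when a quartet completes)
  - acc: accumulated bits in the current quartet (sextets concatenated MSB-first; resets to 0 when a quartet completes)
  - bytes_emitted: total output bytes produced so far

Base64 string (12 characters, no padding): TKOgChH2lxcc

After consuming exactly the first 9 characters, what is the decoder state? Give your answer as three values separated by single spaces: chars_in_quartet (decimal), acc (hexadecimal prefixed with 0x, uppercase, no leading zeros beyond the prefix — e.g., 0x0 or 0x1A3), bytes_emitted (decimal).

Answer: 1 0x25 6

Derivation:
After char 0 ('T'=19): chars_in_quartet=1 acc=0x13 bytes_emitted=0
After char 1 ('K'=10): chars_in_quartet=2 acc=0x4CA bytes_emitted=0
After char 2 ('O'=14): chars_in_quartet=3 acc=0x1328E bytes_emitted=0
After char 3 ('g'=32): chars_in_quartet=4 acc=0x4CA3A0 -> emit 4C A3 A0, reset; bytes_emitted=3
After char 4 ('C'=2): chars_in_quartet=1 acc=0x2 bytes_emitted=3
After char 5 ('h'=33): chars_in_quartet=2 acc=0xA1 bytes_emitted=3
After char 6 ('H'=7): chars_in_quartet=3 acc=0x2847 bytes_emitted=3
After char 7 ('2'=54): chars_in_quartet=4 acc=0xA11F6 -> emit 0A 11 F6, reset; bytes_emitted=6
After char 8 ('l'=37): chars_in_quartet=1 acc=0x25 bytes_emitted=6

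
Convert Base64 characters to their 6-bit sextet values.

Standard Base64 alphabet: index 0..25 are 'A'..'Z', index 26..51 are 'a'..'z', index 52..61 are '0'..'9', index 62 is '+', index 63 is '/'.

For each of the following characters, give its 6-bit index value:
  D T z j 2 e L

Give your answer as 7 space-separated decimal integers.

'D': A..Z range, ord('D') − ord('A') = 3
'T': A..Z range, ord('T') − ord('A') = 19
'z': a..z range, 26 + ord('z') − ord('a') = 51
'j': a..z range, 26 + ord('j') − ord('a') = 35
'2': 0..9 range, 52 + ord('2') − ord('0') = 54
'e': a..z range, 26 + ord('e') − ord('a') = 30
'L': A..Z range, ord('L') − ord('A') = 11

Answer: 3 19 51 35 54 30 11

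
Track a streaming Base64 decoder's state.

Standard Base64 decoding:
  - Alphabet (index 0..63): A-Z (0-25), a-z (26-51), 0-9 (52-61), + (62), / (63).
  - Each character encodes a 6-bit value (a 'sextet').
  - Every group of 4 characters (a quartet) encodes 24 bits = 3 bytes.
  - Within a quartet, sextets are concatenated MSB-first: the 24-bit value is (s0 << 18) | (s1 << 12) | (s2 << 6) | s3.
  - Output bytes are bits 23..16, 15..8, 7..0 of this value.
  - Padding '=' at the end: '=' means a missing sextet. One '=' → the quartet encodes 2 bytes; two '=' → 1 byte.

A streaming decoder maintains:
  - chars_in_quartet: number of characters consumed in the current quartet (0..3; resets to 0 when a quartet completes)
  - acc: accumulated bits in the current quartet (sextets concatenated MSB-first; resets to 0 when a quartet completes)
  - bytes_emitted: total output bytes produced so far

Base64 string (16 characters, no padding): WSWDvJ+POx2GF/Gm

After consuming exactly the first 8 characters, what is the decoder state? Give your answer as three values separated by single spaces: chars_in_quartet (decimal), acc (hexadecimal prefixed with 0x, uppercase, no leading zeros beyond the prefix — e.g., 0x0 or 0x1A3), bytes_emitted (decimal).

After char 0 ('W'=22): chars_in_quartet=1 acc=0x16 bytes_emitted=0
After char 1 ('S'=18): chars_in_quartet=2 acc=0x592 bytes_emitted=0
After char 2 ('W'=22): chars_in_quartet=3 acc=0x16496 bytes_emitted=0
After char 3 ('D'=3): chars_in_quartet=4 acc=0x592583 -> emit 59 25 83, reset; bytes_emitted=3
After char 4 ('v'=47): chars_in_quartet=1 acc=0x2F bytes_emitted=3
After char 5 ('J'=9): chars_in_quartet=2 acc=0xBC9 bytes_emitted=3
After char 6 ('+'=62): chars_in_quartet=3 acc=0x2F27E bytes_emitted=3
After char 7 ('P'=15): chars_in_quartet=4 acc=0xBC9F8F -> emit BC 9F 8F, reset; bytes_emitted=6

Answer: 0 0x0 6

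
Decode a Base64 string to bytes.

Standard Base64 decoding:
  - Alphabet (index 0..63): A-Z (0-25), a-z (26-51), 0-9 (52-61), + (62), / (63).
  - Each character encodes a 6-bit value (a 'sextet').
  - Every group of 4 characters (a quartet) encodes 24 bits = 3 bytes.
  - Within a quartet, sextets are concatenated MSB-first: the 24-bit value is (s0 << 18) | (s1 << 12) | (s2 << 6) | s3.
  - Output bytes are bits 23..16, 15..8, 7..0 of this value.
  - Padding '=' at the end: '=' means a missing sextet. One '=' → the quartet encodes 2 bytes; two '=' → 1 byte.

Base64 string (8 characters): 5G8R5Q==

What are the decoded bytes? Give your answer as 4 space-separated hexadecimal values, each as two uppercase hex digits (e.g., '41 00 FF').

Answer: E4 6F 11 E5

Derivation:
After char 0 ('5'=57): chars_in_quartet=1 acc=0x39 bytes_emitted=0
After char 1 ('G'=6): chars_in_quartet=2 acc=0xE46 bytes_emitted=0
After char 2 ('8'=60): chars_in_quartet=3 acc=0x391BC bytes_emitted=0
After char 3 ('R'=17): chars_in_quartet=4 acc=0xE46F11 -> emit E4 6F 11, reset; bytes_emitted=3
After char 4 ('5'=57): chars_in_quartet=1 acc=0x39 bytes_emitted=3
After char 5 ('Q'=16): chars_in_quartet=2 acc=0xE50 bytes_emitted=3
Padding '==': partial quartet acc=0xE50 -> emit E5; bytes_emitted=4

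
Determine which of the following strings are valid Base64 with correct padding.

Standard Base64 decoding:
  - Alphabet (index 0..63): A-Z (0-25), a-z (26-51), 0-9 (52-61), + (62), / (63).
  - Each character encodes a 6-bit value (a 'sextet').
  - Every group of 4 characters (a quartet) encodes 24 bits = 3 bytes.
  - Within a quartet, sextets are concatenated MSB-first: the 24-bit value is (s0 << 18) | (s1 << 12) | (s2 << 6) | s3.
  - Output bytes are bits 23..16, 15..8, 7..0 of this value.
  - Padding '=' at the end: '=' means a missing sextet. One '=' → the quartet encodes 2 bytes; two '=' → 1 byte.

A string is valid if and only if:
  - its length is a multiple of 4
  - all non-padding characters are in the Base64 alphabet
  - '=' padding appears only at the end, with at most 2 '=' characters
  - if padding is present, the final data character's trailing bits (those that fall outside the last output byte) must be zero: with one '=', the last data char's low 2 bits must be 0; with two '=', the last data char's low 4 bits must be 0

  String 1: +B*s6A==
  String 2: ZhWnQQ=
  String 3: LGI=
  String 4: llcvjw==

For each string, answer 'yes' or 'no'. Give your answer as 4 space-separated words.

String 1: '+B*s6A==' → invalid (bad char(s): ['*'])
String 2: 'ZhWnQQ=' → invalid (len=7 not mult of 4)
String 3: 'LGI=' → valid
String 4: 'llcvjw==' → valid

Answer: no no yes yes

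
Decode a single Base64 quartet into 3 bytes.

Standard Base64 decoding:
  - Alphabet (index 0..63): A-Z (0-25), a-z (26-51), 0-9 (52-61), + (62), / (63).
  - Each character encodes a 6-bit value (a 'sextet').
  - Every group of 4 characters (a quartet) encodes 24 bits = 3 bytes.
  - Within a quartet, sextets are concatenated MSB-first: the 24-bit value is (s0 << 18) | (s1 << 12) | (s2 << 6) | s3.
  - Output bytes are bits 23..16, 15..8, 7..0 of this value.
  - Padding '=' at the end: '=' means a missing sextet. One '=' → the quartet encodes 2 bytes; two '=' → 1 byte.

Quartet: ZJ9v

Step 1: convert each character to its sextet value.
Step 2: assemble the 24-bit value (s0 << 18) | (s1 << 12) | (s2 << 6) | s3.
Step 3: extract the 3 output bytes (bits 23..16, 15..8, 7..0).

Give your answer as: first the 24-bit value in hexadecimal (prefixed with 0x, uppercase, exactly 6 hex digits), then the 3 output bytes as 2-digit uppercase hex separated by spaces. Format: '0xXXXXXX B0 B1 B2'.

Answer: 0x649F6F 64 9F 6F

Derivation:
Sextets: Z=25, J=9, 9=61, v=47
24-bit: (25<<18) | (9<<12) | (61<<6) | 47
      = 0x640000 | 0x009000 | 0x000F40 | 0x00002F
      = 0x649F6F
Bytes: (v>>16)&0xFF=64, (v>>8)&0xFF=9F, v&0xFF=6F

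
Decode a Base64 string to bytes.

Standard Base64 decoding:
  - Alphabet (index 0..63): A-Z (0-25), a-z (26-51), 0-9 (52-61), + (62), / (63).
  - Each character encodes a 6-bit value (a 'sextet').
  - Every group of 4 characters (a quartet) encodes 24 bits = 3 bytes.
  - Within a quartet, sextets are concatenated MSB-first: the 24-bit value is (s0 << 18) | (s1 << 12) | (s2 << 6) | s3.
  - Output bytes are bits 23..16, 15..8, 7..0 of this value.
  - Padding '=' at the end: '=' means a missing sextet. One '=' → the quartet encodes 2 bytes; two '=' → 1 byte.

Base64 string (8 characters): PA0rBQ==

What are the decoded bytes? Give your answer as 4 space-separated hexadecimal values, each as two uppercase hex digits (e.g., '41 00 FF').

After char 0 ('P'=15): chars_in_quartet=1 acc=0xF bytes_emitted=0
After char 1 ('A'=0): chars_in_quartet=2 acc=0x3C0 bytes_emitted=0
After char 2 ('0'=52): chars_in_quartet=3 acc=0xF034 bytes_emitted=0
After char 3 ('r'=43): chars_in_quartet=4 acc=0x3C0D2B -> emit 3C 0D 2B, reset; bytes_emitted=3
After char 4 ('B'=1): chars_in_quartet=1 acc=0x1 bytes_emitted=3
After char 5 ('Q'=16): chars_in_quartet=2 acc=0x50 bytes_emitted=3
Padding '==': partial quartet acc=0x50 -> emit 05; bytes_emitted=4

Answer: 3C 0D 2B 05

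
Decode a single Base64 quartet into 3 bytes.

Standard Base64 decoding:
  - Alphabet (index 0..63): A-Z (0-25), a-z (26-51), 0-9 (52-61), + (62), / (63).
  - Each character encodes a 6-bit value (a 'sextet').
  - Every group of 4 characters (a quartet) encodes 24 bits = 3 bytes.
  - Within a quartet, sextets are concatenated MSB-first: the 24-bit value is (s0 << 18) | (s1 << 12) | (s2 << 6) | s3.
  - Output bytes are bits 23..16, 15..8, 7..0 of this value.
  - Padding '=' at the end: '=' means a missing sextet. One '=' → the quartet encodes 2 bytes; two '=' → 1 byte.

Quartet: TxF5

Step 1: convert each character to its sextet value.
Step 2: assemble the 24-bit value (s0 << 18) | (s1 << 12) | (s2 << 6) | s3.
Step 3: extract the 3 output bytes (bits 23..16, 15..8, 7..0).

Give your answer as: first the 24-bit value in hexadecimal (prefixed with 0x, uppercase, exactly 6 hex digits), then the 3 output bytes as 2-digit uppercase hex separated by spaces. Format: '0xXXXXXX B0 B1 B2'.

Answer: 0x4F1179 4F 11 79

Derivation:
Sextets: T=19, x=49, F=5, 5=57
24-bit: (19<<18) | (49<<12) | (5<<6) | 57
      = 0x4C0000 | 0x031000 | 0x000140 | 0x000039
      = 0x4F1179
Bytes: (v>>16)&0xFF=4F, (v>>8)&0xFF=11, v&0xFF=79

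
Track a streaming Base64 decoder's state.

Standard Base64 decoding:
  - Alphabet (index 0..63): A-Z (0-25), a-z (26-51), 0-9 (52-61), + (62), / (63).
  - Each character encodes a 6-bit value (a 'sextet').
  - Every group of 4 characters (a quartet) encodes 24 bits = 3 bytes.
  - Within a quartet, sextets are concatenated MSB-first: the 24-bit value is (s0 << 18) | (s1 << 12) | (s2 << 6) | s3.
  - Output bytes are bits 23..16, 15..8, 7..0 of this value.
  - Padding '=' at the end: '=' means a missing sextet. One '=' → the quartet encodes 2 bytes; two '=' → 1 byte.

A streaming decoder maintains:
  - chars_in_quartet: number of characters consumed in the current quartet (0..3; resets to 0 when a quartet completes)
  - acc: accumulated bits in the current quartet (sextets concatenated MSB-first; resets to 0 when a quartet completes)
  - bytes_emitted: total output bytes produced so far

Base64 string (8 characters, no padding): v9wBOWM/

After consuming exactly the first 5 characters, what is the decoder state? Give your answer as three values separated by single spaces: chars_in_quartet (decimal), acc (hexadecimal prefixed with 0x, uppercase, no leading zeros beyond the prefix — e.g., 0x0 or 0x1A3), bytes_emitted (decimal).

Answer: 1 0xE 3

Derivation:
After char 0 ('v'=47): chars_in_quartet=1 acc=0x2F bytes_emitted=0
After char 1 ('9'=61): chars_in_quartet=2 acc=0xBFD bytes_emitted=0
After char 2 ('w'=48): chars_in_quartet=3 acc=0x2FF70 bytes_emitted=0
After char 3 ('B'=1): chars_in_quartet=4 acc=0xBFDC01 -> emit BF DC 01, reset; bytes_emitted=3
After char 4 ('O'=14): chars_in_quartet=1 acc=0xE bytes_emitted=3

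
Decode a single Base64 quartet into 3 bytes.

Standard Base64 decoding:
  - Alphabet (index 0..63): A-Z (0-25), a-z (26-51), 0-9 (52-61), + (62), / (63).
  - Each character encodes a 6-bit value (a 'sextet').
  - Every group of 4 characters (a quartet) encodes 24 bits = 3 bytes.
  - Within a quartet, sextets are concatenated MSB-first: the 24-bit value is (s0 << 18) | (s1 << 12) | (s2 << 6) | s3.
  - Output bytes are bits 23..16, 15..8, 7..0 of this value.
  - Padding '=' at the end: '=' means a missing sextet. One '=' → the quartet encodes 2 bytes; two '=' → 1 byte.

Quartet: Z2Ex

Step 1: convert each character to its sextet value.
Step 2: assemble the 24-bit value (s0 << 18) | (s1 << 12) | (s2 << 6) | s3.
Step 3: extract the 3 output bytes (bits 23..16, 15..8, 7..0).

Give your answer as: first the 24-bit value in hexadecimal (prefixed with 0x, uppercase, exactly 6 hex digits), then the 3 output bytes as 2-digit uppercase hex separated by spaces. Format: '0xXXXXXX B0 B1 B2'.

Answer: 0x676131 67 61 31

Derivation:
Sextets: Z=25, 2=54, E=4, x=49
24-bit: (25<<18) | (54<<12) | (4<<6) | 49
      = 0x640000 | 0x036000 | 0x000100 | 0x000031
      = 0x676131
Bytes: (v>>16)&0xFF=67, (v>>8)&0xFF=61, v&0xFF=31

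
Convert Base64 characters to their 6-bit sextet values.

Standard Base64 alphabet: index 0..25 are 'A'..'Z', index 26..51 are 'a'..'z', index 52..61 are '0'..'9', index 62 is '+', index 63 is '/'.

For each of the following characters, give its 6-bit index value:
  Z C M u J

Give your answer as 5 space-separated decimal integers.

Answer: 25 2 12 46 9

Derivation:
'Z': A..Z range, ord('Z') − ord('A') = 25
'C': A..Z range, ord('C') − ord('A') = 2
'M': A..Z range, ord('M') − ord('A') = 12
'u': a..z range, 26 + ord('u') − ord('a') = 46
'J': A..Z range, ord('J') − ord('A') = 9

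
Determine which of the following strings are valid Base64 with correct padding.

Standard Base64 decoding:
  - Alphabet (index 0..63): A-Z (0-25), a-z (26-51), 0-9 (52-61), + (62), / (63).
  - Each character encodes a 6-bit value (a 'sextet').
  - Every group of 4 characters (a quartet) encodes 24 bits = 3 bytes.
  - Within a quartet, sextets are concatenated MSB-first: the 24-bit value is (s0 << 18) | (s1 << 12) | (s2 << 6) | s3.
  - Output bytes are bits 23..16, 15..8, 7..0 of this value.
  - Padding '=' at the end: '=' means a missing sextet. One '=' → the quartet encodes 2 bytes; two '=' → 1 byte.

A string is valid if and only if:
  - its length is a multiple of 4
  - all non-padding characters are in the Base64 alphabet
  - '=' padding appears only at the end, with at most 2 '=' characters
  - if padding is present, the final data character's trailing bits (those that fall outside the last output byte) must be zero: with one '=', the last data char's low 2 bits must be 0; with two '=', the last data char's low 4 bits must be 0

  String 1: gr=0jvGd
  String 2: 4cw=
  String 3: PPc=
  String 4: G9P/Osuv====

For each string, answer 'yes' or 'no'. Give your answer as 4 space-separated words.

Answer: no yes yes no

Derivation:
String 1: 'gr=0jvGd' → invalid (bad char(s): ['=']; '=' in middle)
String 2: '4cw=' → valid
String 3: 'PPc=' → valid
String 4: 'G9P/Osuv====' → invalid (4 pad chars (max 2))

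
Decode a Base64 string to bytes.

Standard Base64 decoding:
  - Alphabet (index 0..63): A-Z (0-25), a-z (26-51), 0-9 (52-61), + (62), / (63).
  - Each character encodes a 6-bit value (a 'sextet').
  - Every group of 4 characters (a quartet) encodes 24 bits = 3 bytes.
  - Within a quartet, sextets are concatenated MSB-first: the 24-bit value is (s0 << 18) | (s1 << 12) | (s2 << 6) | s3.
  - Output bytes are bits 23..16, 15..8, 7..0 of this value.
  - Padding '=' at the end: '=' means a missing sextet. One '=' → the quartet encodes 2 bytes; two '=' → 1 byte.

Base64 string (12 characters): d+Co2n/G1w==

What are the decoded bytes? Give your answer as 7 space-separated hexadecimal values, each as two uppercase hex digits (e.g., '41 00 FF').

After char 0 ('d'=29): chars_in_quartet=1 acc=0x1D bytes_emitted=0
After char 1 ('+'=62): chars_in_quartet=2 acc=0x77E bytes_emitted=0
After char 2 ('C'=2): chars_in_quartet=3 acc=0x1DF82 bytes_emitted=0
After char 3 ('o'=40): chars_in_quartet=4 acc=0x77E0A8 -> emit 77 E0 A8, reset; bytes_emitted=3
After char 4 ('2'=54): chars_in_quartet=1 acc=0x36 bytes_emitted=3
After char 5 ('n'=39): chars_in_quartet=2 acc=0xDA7 bytes_emitted=3
After char 6 ('/'=63): chars_in_quartet=3 acc=0x369FF bytes_emitted=3
After char 7 ('G'=6): chars_in_quartet=4 acc=0xDA7FC6 -> emit DA 7F C6, reset; bytes_emitted=6
After char 8 ('1'=53): chars_in_quartet=1 acc=0x35 bytes_emitted=6
After char 9 ('w'=48): chars_in_quartet=2 acc=0xD70 bytes_emitted=6
Padding '==': partial quartet acc=0xD70 -> emit D7; bytes_emitted=7

Answer: 77 E0 A8 DA 7F C6 D7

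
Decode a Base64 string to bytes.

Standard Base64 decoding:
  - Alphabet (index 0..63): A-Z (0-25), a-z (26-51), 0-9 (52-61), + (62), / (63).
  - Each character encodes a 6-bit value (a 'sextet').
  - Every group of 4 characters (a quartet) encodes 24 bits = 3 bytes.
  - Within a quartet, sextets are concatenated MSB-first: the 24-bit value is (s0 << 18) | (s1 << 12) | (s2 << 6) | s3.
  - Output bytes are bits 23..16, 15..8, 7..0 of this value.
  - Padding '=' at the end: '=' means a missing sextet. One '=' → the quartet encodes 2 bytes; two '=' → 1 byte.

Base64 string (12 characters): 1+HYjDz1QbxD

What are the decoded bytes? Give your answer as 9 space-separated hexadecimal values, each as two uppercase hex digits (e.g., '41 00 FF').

After char 0 ('1'=53): chars_in_quartet=1 acc=0x35 bytes_emitted=0
After char 1 ('+'=62): chars_in_quartet=2 acc=0xD7E bytes_emitted=0
After char 2 ('H'=7): chars_in_quartet=3 acc=0x35F87 bytes_emitted=0
After char 3 ('Y'=24): chars_in_quartet=4 acc=0xD7E1D8 -> emit D7 E1 D8, reset; bytes_emitted=3
After char 4 ('j'=35): chars_in_quartet=1 acc=0x23 bytes_emitted=3
After char 5 ('D'=3): chars_in_quartet=2 acc=0x8C3 bytes_emitted=3
After char 6 ('z'=51): chars_in_quartet=3 acc=0x230F3 bytes_emitted=3
After char 7 ('1'=53): chars_in_quartet=4 acc=0x8C3CF5 -> emit 8C 3C F5, reset; bytes_emitted=6
After char 8 ('Q'=16): chars_in_quartet=1 acc=0x10 bytes_emitted=6
After char 9 ('b'=27): chars_in_quartet=2 acc=0x41B bytes_emitted=6
After char 10 ('x'=49): chars_in_quartet=3 acc=0x106F1 bytes_emitted=6
After char 11 ('D'=3): chars_in_quartet=4 acc=0x41BC43 -> emit 41 BC 43, reset; bytes_emitted=9

Answer: D7 E1 D8 8C 3C F5 41 BC 43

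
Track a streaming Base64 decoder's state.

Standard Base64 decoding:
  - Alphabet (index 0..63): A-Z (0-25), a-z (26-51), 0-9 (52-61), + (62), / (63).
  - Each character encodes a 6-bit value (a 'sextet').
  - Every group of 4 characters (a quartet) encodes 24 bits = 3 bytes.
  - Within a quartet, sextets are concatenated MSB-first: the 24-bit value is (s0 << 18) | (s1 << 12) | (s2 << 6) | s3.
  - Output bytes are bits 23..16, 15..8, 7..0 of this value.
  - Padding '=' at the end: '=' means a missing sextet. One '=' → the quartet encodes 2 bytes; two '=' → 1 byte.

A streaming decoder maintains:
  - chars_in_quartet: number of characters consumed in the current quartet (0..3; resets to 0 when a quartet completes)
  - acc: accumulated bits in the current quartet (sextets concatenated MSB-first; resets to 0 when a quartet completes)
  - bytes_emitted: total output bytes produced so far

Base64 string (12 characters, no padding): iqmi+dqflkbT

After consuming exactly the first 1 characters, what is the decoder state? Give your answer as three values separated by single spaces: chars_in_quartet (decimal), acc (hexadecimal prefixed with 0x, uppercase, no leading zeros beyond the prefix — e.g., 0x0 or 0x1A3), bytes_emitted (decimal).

Answer: 1 0x22 0

Derivation:
After char 0 ('i'=34): chars_in_quartet=1 acc=0x22 bytes_emitted=0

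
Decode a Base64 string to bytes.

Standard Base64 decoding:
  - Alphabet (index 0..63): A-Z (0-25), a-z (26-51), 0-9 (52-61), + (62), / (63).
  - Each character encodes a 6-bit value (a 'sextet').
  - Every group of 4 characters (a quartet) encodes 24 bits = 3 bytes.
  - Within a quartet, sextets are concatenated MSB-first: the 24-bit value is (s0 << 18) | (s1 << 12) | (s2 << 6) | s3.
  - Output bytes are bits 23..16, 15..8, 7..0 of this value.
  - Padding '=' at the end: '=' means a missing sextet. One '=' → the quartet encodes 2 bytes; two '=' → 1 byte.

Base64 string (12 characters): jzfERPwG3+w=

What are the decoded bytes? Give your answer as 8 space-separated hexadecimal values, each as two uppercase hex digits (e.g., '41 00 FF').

Answer: 8F 37 C4 44 FC 06 DF EC

Derivation:
After char 0 ('j'=35): chars_in_quartet=1 acc=0x23 bytes_emitted=0
After char 1 ('z'=51): chars_in_quartet=2 acc=0x8F3 bytes_emitted=0
After char 2 ('f'=31): chars_in_quartet=3 acc=0x23CDF bytes_emitted=0
After char 3 ('E'=4): chars_in_quartet=4 acc=0x8F37C4 -> emit 8F 37 C4, reset; bytes_emitted=3
After char 4 ('R'=17): chars_in_quartet=1 acc=0x11 bytes_emitted=3
After char 5 ('P'=15): chars_in_quartet=2 acc=0x44F bytes_emitted=3
After char 6 ('w'=48): chars_in_quartet=3 acc=0x113F0 bytes_emitted=3
After char 7 ('G'=6): chars_in_quartet=4 acc=0x44FC06 -> emit 44 FC 06, reset; bytes_emitted=6
After char 8 ('3'=55): chars_in_quartet=1 acc=0x37 bytes_emitted=6
After char 9 ('+'=62): chars_in_quartet=2 acc=0xDFE bytes_emitted=6
After char 10 ('w'=48): chars_in_quartet=3 acc=0x37FB0 bytes_emitted=6
Padding '=': partial quartet acc=0x37FB0 -> emit DF EC; bytes_emitted=8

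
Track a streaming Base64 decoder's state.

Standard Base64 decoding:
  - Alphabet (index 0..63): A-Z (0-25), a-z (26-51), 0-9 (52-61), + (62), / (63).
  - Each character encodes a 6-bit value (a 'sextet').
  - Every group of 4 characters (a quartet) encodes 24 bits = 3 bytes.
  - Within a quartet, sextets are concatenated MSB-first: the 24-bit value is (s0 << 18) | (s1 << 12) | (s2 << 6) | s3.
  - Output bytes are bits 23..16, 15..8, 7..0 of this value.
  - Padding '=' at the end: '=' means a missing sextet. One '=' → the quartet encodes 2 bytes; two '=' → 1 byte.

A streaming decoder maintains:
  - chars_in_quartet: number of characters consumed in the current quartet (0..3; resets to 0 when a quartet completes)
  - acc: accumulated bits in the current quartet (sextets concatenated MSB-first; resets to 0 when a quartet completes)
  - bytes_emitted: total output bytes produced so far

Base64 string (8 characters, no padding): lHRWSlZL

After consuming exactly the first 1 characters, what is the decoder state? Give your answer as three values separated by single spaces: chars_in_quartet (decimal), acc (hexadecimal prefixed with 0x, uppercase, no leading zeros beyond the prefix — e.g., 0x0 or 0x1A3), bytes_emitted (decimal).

After char 0 ('l'=37): chars_in_quartet=1 acc=0x25 bytes_emitted=0

Answer: 1 0x25 0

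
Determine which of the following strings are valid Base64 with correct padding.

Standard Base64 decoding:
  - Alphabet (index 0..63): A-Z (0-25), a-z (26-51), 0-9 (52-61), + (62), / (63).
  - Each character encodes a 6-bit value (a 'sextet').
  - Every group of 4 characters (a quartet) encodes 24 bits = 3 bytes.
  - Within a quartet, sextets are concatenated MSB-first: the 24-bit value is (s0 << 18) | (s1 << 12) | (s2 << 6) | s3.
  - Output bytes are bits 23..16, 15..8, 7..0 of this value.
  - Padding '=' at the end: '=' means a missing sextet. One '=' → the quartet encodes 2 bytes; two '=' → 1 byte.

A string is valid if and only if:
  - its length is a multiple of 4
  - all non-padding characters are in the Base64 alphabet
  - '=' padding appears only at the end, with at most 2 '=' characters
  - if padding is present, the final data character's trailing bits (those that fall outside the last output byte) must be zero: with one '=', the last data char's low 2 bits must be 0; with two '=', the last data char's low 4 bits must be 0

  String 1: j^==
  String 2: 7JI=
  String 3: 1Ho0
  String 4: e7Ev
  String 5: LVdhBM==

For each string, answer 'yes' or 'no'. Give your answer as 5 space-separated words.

Answer: no yes yes yes no

Derivation:
String 1: 'j^==' → invalid (bad char(s): ['^'])
String 2: '7JI=' → valid
String 3: '1Ho0' → valid
String 4: 'e7Ev' → valid
String 5: 'LVdhBM==' → invalid (bad trailing bits)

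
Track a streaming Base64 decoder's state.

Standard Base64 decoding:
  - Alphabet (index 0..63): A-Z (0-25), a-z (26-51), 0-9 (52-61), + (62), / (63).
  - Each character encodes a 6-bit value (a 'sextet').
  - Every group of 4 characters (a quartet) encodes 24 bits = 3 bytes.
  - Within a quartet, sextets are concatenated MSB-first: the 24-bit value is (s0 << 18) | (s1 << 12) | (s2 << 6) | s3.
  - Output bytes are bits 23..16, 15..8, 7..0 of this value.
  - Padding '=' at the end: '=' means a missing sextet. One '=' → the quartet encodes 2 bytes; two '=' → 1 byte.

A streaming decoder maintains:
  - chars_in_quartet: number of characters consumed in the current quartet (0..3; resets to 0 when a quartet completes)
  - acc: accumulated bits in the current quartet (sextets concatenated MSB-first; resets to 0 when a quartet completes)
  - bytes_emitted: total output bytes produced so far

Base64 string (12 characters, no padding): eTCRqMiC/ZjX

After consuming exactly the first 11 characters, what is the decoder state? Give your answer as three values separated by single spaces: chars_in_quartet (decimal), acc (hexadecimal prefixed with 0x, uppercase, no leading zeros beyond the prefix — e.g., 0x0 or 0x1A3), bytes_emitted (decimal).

After char 0 ('e'=30): chars_in_quartet=1 acc=0x1E bytes_emitted=0
After char 1 ('T'=19): chars_in_quartet=2 acc=0x793 bytes_emitted=0
After char 2 ('C'=2): chars_in_quartet=3 acc=0x1E4C2 bytes_emitted=0
After char 3 ('R'=17): chars_in_quartet=4 acc=0x793091 -> emit 79 30 91, reset; bytes_emitted=3
After char 4 ('q'=42): chars_in_quartet=1 acc=0x2A bytes_emitted=3
After char 5 ('M'=12): chars_in_quartet=2 acc=0xA8C bytes_emitted=3
After char 6 ('i'=34): chars_in_quartet=3 acc=0x2A322 bytes_emitted=3
After char 7 ('C'=2): chars_in_quartet=4 acc=0xA8C882 -> emit A8 C8 82, reset; bytes_emitted=6
After char 8 ('/'=63): chars_in_quartet=1 acc=0x3F bytes_emitted=6
After char 9 ('Z'=25): chars_in_quartet=2 acc=0xFD9 bytes_emitted=6
After char 10 ('j'=35): chars_in_quartet=3 acc=0x3F663 bytes_emitted=6

Answer: 3 0x3F663 6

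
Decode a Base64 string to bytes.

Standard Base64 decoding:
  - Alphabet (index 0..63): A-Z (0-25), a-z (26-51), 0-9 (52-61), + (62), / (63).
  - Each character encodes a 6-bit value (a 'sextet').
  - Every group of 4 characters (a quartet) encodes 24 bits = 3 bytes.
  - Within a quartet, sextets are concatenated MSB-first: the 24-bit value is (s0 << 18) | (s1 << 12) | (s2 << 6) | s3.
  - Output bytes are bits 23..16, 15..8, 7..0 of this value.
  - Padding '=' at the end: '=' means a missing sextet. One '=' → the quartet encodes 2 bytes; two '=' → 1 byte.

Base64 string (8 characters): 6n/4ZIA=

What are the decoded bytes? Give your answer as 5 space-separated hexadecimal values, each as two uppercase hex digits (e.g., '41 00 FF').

After char 0 ('6'=58): chars_in_quartet=1 acc=0x3A bytes_emitted=0
After char 1 ('n'=39): chars_in_quartet=2 acc=0xEA7 bytes_emitted=0
After char 2 ('/'=63): chars_in_quartet=3 acc=0x3A9FF bytes_emitted=0
After char 3 ('4'=56): chars_in_quartet=4 acc=0xEA7FF8 -> emit EA 7F F8, reset; bytes_emitted=3
After char 4 ('Z'=25): chars_in_quartet=1 acc=0x19 bytes_emitted=3
After char 5 ('I'=8): chars_in_quartet=2 acc=0x648 bytes_emitted=3
After char 6 ('A'=0): chars_in_quartet=3 acc=0x19200 bytes_emitted=3
Padding '=': partial quartet acc=0x19200 -> emit 64 80; bytes_emitted=5

Answer: EA 7F F8 64 80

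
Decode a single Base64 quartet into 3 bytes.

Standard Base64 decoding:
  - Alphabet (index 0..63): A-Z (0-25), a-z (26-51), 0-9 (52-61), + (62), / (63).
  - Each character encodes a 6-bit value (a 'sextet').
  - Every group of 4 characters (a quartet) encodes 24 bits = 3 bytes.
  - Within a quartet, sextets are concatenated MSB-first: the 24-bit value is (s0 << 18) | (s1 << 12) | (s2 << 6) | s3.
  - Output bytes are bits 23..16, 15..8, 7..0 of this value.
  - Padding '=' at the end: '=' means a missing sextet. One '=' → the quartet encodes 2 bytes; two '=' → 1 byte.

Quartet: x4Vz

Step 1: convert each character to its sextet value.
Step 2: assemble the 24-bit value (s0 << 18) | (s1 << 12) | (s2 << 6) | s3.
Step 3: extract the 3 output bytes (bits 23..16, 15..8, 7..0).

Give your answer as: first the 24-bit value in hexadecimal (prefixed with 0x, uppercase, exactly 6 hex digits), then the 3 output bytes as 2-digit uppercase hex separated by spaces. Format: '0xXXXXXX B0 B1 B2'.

Sextets: x=49, 4=56, V=21, z=51
24-bit: (49<<18) | (56<<12) | (21<<6) | 51
      = 0xC40000 | 0x038000 | 0x000540 | 0x000033
      = 0xC78573
Bytes: (v>>16)&0xFF=C7, (v>>8)&0xFF=85, v&0xFF=73

Answer: 0xC78573 C7 85 73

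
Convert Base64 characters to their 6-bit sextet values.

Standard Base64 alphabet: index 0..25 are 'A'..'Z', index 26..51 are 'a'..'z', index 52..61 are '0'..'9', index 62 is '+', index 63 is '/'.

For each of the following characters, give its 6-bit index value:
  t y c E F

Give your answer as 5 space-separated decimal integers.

Answer: 45 50 28 4 5

Derivation:
't': a..z range, 26 + ord('t') − ord('a') = 45
'y': a..z range, 26 + ord('y') − ord('a') = 50
'c': a..z range, 26 + ord('c') − ord('a') = 28
'E': A..Z range, ord('E') − ord('A') = 4
'F': A..Z range, ord('F') − ord('A') = 5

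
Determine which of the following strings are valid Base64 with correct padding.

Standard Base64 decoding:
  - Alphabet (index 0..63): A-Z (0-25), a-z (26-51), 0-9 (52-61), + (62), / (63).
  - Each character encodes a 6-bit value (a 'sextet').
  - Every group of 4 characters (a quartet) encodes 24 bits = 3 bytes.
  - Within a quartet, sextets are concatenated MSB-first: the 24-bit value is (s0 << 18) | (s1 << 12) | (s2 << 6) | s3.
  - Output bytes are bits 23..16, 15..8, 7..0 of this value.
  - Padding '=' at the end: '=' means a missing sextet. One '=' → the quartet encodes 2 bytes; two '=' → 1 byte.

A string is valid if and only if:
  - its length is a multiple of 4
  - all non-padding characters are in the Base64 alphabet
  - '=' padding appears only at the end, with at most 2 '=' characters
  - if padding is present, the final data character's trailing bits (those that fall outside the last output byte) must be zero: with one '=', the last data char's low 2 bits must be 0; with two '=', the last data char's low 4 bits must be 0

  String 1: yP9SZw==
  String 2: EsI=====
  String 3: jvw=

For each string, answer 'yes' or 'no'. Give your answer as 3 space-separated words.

Answer: yes no yes

Derivation:
String 1: 'yP9SZw==' → valid
String 2: 'EsI=====' → invalid (5 pad chars (max 2))
String 3: 'jvw=' → valid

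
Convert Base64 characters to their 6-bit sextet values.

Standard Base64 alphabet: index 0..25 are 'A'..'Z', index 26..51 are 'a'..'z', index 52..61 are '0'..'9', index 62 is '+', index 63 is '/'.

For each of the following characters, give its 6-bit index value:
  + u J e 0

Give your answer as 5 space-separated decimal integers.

'+': index 62
'u': a..z range, 26 + ord('u') − ord('a') = 46
'J': A..Z range, ord('J') − ord('A') = 9
'e': a..z range, 26 + ord('e') − ord('a') = 30
'0': 0..9 range, 52 + ord('0') − ord('0') = 52

Answer: 62 46 9 30 52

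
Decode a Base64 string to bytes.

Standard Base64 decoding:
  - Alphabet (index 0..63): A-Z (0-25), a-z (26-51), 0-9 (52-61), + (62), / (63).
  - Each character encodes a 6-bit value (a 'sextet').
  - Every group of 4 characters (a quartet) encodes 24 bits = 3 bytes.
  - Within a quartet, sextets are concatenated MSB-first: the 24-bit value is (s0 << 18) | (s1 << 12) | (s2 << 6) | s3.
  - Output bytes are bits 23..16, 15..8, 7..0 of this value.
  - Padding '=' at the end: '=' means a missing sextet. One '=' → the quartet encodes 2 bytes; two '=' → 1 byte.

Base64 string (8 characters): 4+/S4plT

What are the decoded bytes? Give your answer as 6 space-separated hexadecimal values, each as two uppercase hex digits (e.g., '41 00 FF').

After char 0 ('4'=56): chars_in_quartet=1 acc=0x38 bytes_emitted=0
After char 1 ('+'=62): chars_in_quartet=2 acc=0xE3E bytes_emitted=0
After char 2 ('/'=63): chars_in_quartet=3 acc=0x38FBF bytes_emitted=0
After char 3 ('S'=18): chars_in_quartet=4 acc=0xE3EFD2 -> emit E3 EF D2, reset; bytes_emitted=3
After char 4 ('4'=56): chars_in_quartet=1 acc=0x38 bytes_emitted=3
After char 5 ('p'=41): chars_in_quartet=2 acc=0xE29 bytes_emitted=3
After char 6 ('l'=37): chars_in_quartet=3 acc=0x38A65 bytes_emitted=3
After char 7 ('T'=19): chars_in_quartet=4 acc=0xE29953 -> emit E2 99 53, reset; bytes_emitted=6

Answer: E3 EF D2 E2 99 53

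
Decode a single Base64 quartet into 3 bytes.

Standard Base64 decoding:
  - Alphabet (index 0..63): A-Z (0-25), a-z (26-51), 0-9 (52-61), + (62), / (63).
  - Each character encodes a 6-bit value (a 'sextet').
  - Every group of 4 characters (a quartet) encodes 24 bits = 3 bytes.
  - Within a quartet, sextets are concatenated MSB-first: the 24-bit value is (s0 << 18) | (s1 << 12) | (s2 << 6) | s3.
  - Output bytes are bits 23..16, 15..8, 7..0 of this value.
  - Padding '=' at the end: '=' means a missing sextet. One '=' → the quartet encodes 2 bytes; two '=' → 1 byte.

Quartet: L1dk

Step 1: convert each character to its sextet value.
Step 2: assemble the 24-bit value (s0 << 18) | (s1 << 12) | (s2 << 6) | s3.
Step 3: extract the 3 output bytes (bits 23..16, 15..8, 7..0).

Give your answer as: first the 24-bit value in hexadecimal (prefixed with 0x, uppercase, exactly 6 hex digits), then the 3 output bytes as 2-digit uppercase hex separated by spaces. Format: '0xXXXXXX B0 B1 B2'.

Sextets: L=11, 1=53, d=29, k=36
24-bit: (11<<18) | (53<<12) | (29<<6) | 36
      = 0x2C0000 | 0x035000 | 0x000740 | 0x000024
      = 0x2F5764
Bytes: (v>>16)&0xFF=2F, (v>>8)&0xFF=57, v&0xFF=64

Answer: 0x2F5764 2F 57 64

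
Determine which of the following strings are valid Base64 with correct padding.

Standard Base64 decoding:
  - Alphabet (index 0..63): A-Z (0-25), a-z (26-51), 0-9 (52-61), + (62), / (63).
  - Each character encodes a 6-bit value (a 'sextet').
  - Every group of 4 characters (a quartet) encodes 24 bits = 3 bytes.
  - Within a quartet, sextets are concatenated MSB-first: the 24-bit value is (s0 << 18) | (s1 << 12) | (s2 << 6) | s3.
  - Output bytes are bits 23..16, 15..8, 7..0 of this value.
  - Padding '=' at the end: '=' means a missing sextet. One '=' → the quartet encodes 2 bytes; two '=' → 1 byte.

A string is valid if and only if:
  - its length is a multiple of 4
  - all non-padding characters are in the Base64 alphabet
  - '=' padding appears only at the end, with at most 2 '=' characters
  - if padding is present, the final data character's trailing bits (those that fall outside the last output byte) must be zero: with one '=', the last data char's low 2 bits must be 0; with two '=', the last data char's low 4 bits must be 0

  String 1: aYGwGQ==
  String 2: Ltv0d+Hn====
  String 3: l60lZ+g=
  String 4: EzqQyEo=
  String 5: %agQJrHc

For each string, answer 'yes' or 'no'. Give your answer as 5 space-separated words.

String 1: 'aYGwGQ==' → valid
String 2: 'Ltv0d+Hn====' → invalid (4 pad chars (max 2))
String 3: 'l60lZ+g=' → valid
String 4: 'EzqQyEo=' → valid
String 5: '%agQJrHc' → invalid (bad char(s): ['%'])

Answer: yes no yes yes no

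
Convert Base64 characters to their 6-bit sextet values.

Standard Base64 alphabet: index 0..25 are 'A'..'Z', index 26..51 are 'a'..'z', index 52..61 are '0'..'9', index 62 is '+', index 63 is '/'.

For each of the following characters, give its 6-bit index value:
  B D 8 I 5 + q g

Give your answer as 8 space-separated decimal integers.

Answer: 1 3 60 8 57 62 42 32

Derivation:
'B': A..Z range, ord('B') − ord('A') = 1
'D': A..Z range, ord('D') − ord('A') = 3
'8': 0..9 range, 52 + ord('8') − ord('0') = 60
'I': A..Z range, ord('I') − ord('A') = 8
'5': 0..9 range, 52 + ord('5') − ord('0') = 57
'+': index 62
'q': a..z range, 26 + ord('q') − ord('a') = 42
'g': a..z range, 26 + ord('g') − ord('a') = 32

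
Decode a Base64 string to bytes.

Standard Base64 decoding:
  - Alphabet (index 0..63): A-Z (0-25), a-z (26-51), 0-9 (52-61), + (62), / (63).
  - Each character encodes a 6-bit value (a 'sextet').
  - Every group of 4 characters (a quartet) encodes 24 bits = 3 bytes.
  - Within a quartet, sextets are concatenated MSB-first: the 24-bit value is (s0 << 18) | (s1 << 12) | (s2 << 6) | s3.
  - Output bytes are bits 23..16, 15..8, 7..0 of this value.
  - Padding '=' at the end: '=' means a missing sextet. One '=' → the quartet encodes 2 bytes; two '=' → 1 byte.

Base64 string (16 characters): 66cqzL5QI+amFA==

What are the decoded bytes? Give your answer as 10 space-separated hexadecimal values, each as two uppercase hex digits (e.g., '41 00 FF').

Answer: EB A7 2A CC BE 50 23 E6 A6 14

Derivation:
After char 0 ('6'=58): chars_in_quartet=1 acc=0x3A bytes_emitted=0
After char 1 ('6'=58): chars_in_quartet=2 acc=0xEBA bytes_emitted=0
After char 2 ('c'=28): chars_in_quartet=3 acc=0x3AE9C bytes_emitted=0
After char 3 ('q'=42): chars_in_quartet=4 acc=0xEBA72A -> emit EB A7 2A, reset; bytes_emitted=3
After char 4 ('z'=51): chars_in_quartet=1 acc=0x33 bytes_emitted=3
After char 5 ('L'=11): chars_in_quartet=2 acc=0xCCB bytes_emitted=3
After char 6 ('5'=57): chars_in_quartet=3 acc=0x332F9 bytes_emitted=3
After char 7 ('Q'=16): chars_in_quartet=4 acc=0xCCBE50 -> emit CC BE 50, reset; bytes_emitted=6
After char 8 ('I'=8): chars_in_quartet=1 acc=0x8 bytes_emitted=6
After char 9 ('+'=62): chars_in_quartet=2 acc=0x23E bytes_emitted=6
After char 10 ('a'=26): chars_in_quartet=3 acc=0x8F9A bytes_emitted=6
After char 11 ('m'=38): chars_in_quartet=4 acc=0x23E6A6 -> emit 23 E6 A6, reset; bytes_emitted=9
After char 12 ('F'=5): chars_in_quartet=1 acc=0x5 bytes_emitted=9
After char 13 ('A'=0): chars_in_quartet=2 acc=0x140 bytes_emitted=9
Padding '==': partial quartet acc=0x140 -> emit 14; bytes_emitted=10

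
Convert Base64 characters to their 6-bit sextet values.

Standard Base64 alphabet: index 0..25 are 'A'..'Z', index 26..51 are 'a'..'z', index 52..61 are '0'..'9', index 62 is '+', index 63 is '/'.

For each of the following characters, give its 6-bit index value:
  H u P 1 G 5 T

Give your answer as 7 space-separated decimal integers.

Answer: 7 46 15 53 6 57 19

Derivation:
'H': A..Z range, ord('H') − ord('A') = 7
'u': a..z range, 26 + ord('u') − ord('a') = 46
'P': A..Z range, ord('P') − ord('A') = 15
'1': 0..9 range, 52 + ord('1') − ord('0') = 53
'G': A..Z range, ord('G') − ord('A') = 6
'5': 0..9 range, 52 + ord('5') − ord('0') = 57
'T': A..Z range, ord('T') − ord('A') = 19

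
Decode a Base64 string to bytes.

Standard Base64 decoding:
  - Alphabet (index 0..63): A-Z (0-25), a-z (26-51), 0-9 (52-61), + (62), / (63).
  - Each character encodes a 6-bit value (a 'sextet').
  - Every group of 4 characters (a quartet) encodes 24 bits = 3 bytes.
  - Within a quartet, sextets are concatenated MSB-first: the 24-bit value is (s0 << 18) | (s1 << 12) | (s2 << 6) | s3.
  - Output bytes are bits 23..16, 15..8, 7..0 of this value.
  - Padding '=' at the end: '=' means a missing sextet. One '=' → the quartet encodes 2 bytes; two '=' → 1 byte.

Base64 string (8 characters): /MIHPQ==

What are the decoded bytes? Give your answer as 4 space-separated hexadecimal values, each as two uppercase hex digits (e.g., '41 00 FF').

After char 0 ('/'=63): chars_in_quartet=1 acc=0x3F bytes_emitted=0
After char 1 ('M'=12): chars_in_quartet=2 acc=0xFCC bytes_emitted=0
After char 2 ('I'=8): chars_in_quartet=3 acc=0x3F308 bytes_emitted=0
After char 3 ('H'=7): chars_in_quartet=4 acc=0xFCC207 -> emit FC C2 07, reset; bytes_emitted=3
After char 4 ('P'=15): chars_in_quartet=1 acc=0xF bytes_emitted=3
After char 5 ('Q'=16): chars_in_quartet=2 acc=0x3D0 bytes_emitted=3
Padding '==': partial quartet acc=0x3D0 -> emit 3D; bytes_emitted=4

Answer: FC C2 07 3D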